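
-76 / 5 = -15.20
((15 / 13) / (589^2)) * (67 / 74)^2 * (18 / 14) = 606015 / 172876285036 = 0.00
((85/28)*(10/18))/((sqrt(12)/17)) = 7225*sqrt(3)/1512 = 8.28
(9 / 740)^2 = 81 / 547600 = 0.00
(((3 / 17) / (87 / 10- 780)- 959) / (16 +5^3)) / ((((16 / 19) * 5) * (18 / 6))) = -0.54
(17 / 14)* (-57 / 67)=-969 / 938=-1.03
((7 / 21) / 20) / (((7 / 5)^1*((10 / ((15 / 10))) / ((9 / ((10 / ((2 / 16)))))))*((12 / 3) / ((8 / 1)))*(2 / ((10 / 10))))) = 9 / 44800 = 0.00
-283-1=-284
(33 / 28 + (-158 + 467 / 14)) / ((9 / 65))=-224705 / 252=-891.69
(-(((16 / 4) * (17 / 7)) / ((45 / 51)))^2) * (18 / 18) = -1336336 / 11025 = -121.21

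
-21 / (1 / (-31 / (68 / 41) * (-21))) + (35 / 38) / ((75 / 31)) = -159738257 / 19380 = -8242.43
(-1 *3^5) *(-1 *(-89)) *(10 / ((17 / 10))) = -127217.65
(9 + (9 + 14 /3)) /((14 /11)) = 374 /21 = 17.81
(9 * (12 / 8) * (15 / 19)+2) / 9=481 / 342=1.41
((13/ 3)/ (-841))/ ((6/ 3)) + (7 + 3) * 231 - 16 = 11575511/ 5046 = 2294.00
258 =258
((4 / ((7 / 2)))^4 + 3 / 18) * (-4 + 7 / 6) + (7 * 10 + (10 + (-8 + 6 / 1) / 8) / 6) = 11464739 / 172872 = 66.32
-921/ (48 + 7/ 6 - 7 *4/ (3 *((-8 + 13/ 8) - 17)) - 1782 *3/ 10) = 5166810/ 2721041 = 1.90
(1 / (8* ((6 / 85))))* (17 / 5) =289 / 48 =6.02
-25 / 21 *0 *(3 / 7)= 0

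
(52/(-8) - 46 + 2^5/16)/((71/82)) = -4141/71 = -58.32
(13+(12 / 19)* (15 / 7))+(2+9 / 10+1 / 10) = 2308 / 133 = 17.35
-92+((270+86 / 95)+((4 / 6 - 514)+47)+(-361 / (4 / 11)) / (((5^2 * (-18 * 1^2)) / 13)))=-8849203 / 34200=-258.75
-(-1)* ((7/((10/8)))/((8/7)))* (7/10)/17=343/1700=0.20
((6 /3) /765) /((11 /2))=4 /8415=0.00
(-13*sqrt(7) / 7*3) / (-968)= 0.02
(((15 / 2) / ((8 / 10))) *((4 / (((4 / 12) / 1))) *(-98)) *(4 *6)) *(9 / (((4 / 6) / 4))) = -14288400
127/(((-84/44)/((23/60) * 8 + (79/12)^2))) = -46677961/15120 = -3087.17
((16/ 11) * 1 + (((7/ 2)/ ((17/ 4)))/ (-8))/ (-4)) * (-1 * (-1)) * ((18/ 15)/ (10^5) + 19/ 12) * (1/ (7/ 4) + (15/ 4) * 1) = 10.13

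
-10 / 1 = -10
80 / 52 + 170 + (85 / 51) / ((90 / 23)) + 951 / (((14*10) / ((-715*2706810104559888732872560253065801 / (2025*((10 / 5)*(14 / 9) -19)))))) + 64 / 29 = 415913359867518526170257318507715475433 / 1017900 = 408599430069278442057429300000000.00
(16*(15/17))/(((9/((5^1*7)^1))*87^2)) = 2800/386019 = 0.01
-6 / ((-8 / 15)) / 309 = 15 / 412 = 0.04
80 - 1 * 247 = -167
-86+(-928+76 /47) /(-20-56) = -65913 /893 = -73.81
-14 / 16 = -7 / 8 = -0.88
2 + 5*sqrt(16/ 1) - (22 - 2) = 2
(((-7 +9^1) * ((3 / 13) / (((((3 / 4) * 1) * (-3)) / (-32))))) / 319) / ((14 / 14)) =256 / 12441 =0.02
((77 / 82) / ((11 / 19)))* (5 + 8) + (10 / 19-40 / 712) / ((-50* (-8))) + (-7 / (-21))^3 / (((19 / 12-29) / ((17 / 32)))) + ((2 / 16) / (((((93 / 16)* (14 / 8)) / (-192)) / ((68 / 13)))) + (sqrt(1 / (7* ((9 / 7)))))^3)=174354415689481 / 19855560881520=8.78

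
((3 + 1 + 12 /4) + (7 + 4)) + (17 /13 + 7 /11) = 2852 /143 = 19.94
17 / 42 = 0.40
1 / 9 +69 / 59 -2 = -382 / 531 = -0.72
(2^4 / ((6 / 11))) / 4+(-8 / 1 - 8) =-26 / 3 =-8.67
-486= -486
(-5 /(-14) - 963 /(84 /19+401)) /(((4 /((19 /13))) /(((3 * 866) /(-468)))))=1790548961 /437407152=4.09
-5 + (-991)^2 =982076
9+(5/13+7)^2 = 10737/169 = 63.53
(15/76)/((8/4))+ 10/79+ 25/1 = 302905/12008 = 25.23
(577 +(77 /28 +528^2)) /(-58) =-1117455 /232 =-4816.62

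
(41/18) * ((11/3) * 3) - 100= -74.94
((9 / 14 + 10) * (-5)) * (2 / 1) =-745 / 7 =-106.43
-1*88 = -88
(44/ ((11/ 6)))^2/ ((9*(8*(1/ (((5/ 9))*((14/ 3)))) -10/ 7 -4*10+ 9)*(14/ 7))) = -1120/ 1027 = -1.09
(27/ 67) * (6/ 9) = 18/ 67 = 0.27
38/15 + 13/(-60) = 139/60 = 2.32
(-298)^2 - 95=88709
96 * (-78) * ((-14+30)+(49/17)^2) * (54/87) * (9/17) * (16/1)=-136347494400/142477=-956978.98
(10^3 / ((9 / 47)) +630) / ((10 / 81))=47403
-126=-126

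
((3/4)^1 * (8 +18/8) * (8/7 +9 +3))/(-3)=-943/28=-33.68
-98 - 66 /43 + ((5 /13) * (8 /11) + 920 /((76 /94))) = 121345300 /116831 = 1038.64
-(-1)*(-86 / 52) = -43 / 26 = -1.65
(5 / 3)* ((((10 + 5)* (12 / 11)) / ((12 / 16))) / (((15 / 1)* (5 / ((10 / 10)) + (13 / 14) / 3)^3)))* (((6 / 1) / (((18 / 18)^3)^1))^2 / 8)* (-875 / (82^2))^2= 425427187500 / 344701125290357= 0.00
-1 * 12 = -12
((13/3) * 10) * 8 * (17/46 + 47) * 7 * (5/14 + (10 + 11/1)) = 7365020/3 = 2455006.67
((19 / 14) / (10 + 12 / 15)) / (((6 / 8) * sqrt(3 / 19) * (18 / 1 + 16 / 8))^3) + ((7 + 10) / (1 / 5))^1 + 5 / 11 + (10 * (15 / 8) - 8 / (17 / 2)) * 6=361 * sqrt(57) / 4592700 + 71923 / 374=192.31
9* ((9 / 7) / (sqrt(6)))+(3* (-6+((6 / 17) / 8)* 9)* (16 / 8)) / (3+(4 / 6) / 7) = -24003 / 2210+27* sqrt(6) / 14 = -6.14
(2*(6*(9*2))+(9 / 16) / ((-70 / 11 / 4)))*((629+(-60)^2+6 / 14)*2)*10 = 893819943 / 49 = 18241223.33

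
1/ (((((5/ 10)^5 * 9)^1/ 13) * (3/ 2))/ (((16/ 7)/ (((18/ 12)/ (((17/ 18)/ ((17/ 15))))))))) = 66560/ 1701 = 39.13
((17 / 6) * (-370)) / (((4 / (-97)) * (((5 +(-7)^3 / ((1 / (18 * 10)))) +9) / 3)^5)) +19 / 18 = 34050560812876780281947903 / 32258426033251686793585536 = 1.06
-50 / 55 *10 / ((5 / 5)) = -100 / 11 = -9.09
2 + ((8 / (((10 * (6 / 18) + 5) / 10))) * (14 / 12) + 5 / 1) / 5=131 / 25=5.24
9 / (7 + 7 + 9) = 9 / 23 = 0.39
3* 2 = 6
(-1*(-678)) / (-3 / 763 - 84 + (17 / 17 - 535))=-172438 / 157179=-1.10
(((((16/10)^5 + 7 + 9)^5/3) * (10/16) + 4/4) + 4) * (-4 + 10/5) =-971075760698210488146142/178813934326171875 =-5430649.26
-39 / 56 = -0.70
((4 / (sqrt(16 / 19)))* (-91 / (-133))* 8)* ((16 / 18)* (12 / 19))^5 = 3489660928* sqrt(19) / 11432149083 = 1.33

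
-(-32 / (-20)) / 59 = -8 / 295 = -0.03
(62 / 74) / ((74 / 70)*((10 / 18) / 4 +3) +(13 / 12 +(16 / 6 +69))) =0.01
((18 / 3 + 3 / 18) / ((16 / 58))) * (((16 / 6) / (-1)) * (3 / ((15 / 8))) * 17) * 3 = -72964 / 15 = -4864.27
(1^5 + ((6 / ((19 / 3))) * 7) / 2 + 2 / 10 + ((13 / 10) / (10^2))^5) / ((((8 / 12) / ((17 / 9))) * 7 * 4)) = 1458600000119927639 / 3192000000000000000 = 0.46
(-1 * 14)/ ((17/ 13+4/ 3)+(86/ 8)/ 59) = -128856/ 25985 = -4.96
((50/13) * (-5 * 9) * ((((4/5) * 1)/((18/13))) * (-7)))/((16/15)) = 2625/4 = 656.25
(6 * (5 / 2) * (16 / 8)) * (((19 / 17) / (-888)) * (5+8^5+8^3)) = -3162075 / 2516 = -1256.79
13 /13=1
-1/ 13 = -0.08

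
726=726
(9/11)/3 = 3/11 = 0.27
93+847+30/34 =15995/17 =940.88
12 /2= 6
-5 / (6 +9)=-1 / 3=-0.33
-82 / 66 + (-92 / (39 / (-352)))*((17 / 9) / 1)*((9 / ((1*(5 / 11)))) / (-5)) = -22209071 / 3575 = -6212.33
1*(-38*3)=-114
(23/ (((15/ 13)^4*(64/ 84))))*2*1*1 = 34.06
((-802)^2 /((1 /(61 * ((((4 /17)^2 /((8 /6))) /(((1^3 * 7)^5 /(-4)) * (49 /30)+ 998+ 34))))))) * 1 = -56499039360 /202214167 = -279.40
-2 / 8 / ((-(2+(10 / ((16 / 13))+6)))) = 2 / 129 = 0.02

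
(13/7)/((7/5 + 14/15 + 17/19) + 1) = 0.44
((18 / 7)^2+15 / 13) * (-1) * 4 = -19788 / 637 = -31.06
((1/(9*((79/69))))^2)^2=279841/3154956561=0.00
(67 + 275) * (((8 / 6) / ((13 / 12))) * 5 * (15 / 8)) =3946.15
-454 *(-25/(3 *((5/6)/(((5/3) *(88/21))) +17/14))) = 13983200/4929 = 2836.92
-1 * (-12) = 12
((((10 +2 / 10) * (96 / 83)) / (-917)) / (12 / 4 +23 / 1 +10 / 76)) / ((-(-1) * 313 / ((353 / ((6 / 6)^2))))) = -21891648 / 39426639665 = -0.00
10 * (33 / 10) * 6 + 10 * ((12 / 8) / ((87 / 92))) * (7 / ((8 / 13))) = 21949 / 58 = 378.43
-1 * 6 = -6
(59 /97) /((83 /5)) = 295 /8051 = 0.04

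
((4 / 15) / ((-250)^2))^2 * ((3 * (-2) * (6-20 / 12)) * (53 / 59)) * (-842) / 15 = 1160276 / 48614501953125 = 0.00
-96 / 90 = -16 / 15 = -1.07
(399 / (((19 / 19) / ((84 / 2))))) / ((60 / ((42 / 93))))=126.14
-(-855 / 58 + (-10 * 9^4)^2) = -249670980945 / 58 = -4304672085.26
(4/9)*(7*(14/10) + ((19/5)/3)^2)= 10264/2025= 5.07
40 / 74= 20 / 37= 0.54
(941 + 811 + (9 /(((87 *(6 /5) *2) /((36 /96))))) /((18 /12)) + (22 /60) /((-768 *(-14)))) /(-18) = -16388729599 /168376320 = -97.33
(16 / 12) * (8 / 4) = 8 / 3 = 2.67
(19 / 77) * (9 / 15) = 57 / 385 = 0.15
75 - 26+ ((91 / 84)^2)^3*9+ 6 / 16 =21208249 / 331776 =63.92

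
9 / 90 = 1 / 10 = 0.10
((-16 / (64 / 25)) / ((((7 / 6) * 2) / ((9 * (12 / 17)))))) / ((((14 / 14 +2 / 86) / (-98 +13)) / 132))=1306125 / 7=186589.29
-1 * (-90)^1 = 90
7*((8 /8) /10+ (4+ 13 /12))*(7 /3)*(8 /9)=30478 /405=75.25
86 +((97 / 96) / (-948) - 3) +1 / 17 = 83.06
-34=-34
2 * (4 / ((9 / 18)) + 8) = 32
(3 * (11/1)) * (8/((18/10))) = 440/3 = 146.67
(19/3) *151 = 2869/3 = 956.33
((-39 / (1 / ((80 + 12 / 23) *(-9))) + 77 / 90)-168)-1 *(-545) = 59286841 / 2070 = 28640.99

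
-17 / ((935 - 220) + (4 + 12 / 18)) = -3 / 127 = -0.02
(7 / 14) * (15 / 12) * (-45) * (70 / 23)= -7875 / 92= -85.60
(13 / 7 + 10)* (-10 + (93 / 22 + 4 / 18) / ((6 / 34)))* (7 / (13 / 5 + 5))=166.15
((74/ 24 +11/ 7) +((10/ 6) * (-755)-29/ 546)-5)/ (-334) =1374535/ 364728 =3.77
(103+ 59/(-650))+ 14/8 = 136057/1300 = 104.66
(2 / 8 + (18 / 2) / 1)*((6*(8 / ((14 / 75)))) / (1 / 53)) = 882450 / 7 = 126064.29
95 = 95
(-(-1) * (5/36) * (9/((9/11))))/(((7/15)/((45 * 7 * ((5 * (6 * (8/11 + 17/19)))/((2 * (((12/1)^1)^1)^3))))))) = 70625/4864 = 14.52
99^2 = 9801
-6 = -6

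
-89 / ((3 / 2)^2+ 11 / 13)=-4628 / 161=-28.75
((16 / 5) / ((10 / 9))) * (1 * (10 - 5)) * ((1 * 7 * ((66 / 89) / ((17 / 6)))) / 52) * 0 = 0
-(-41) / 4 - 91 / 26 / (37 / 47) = 859 / 148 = 5.80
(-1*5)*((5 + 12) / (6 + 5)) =-85 / 11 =-7.73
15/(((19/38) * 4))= 15/2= 7.50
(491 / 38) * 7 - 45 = 1727 / 38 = 45.45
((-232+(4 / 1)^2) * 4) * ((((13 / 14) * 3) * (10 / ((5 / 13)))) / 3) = -146016 / 7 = -20859.43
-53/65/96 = -53/6240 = -0.01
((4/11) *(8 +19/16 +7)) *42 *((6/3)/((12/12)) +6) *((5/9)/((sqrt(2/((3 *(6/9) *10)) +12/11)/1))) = 36260 *sqrt(14410)/4323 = 1006.87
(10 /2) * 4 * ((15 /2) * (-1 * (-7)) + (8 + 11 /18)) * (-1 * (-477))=583000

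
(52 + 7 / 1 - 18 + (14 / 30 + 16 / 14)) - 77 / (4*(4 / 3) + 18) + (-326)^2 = 4465243 / 42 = 106315.31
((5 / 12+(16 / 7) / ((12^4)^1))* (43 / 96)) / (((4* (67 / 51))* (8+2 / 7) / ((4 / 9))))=2763911 / 1450441728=0.00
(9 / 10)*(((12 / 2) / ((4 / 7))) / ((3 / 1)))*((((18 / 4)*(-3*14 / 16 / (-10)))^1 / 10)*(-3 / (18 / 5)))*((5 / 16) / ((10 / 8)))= -3969 / 51200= -0.08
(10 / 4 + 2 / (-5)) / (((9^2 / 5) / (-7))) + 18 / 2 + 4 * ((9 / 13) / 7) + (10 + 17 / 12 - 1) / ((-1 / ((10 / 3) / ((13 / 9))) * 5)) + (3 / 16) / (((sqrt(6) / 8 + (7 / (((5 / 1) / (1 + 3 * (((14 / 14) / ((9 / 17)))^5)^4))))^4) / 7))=3.68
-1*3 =-3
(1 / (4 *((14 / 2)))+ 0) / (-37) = -1 / 1036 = -0.00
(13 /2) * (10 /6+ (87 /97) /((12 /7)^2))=119353 /9312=12.82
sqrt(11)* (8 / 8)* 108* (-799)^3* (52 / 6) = -477437125464* sqrt(11) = -1583479806149.92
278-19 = 259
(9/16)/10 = 9/160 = 0.06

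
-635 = -635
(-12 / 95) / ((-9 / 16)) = 64 / 285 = 0.22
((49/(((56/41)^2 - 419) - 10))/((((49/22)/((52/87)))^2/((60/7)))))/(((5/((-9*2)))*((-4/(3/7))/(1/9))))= -4399970432/1449841288133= -0.00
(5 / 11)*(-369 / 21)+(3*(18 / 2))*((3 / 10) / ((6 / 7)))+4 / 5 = 697 / 308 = 2.26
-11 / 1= -11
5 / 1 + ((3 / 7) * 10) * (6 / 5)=10.14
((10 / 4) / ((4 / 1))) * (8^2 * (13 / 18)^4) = 142805 / 13122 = 10.88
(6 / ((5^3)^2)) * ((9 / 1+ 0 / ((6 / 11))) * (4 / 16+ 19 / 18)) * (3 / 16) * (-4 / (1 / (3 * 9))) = -11421 / 125000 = -0.09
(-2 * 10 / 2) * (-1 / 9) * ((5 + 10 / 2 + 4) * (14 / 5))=392 / 9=43.56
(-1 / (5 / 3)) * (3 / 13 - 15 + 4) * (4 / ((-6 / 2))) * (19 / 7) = -304 / 13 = -23.38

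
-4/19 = -0.21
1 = 1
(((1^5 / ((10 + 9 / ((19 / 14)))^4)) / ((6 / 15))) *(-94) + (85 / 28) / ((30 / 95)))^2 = 92.35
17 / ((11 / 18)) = 306 / 11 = 27.82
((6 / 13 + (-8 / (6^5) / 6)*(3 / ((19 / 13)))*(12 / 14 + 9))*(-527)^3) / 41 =-1635230.67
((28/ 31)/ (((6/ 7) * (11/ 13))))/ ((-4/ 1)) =-637/ 2046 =-0.31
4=4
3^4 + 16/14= 575/7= 82.14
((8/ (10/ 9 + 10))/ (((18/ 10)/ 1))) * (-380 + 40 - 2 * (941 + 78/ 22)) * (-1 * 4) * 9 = 353088/ 11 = 32098.91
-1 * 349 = -349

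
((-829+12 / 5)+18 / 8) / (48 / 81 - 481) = 1.72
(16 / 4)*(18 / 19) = 3.79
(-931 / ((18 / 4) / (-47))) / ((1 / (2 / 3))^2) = 350056 / 81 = 4321.68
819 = 819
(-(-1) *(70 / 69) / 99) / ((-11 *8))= -0.00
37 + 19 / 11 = 426 / 11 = 38.73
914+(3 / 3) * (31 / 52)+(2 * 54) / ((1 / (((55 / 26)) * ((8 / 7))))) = 427953 / 364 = 1175.70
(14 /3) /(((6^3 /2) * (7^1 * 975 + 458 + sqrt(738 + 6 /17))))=866677 /146075879682 - 7 * sqrt(53346) /73037939841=0.00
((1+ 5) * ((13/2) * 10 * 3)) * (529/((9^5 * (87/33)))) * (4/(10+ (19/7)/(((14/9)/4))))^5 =8218617369655/2849124074913792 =0.00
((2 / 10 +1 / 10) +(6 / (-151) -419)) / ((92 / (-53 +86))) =-150.20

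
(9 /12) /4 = 3 /16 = 0.19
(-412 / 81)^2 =169744 / 6561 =25.87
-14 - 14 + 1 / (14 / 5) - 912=-939.64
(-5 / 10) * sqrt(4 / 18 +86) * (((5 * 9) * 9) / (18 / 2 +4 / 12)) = -405 * sqrt(194) / 28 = -201.46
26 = 26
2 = 2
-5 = -5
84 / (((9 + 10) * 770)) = 6 / 1045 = 0.01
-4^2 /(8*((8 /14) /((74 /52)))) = -259 /52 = -4.98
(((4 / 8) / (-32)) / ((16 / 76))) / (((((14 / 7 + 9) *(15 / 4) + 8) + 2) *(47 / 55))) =-209 / 123328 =-0.00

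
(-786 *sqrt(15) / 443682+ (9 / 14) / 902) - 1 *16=-202039 / 12628 - 131 *sqrt(15) / 73947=-16.01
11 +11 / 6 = 77 / 6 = 12.83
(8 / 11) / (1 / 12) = 96 / 11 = 8.73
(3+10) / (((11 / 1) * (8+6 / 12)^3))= 104 / 54043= 0.00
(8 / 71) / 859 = 8 / 60989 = 0.00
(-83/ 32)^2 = 6889/ 1024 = 6.73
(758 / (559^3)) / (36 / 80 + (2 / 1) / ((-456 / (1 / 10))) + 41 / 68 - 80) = -5876016 / 106902424624879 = -0.00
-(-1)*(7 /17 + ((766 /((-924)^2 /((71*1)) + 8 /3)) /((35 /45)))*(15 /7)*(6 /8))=2319132071 /4268118736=0.54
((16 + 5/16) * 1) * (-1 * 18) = -2349/8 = -293.62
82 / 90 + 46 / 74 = 2552 / 1665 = 1.53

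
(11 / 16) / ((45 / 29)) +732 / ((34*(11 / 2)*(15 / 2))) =25985 / 26928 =0.96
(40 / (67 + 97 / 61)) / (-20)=-61 / 2092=-0.03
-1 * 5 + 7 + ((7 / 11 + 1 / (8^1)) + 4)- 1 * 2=419 / 88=4.76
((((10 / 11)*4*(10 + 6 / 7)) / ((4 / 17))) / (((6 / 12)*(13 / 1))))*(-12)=-310080 / 1001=-309.77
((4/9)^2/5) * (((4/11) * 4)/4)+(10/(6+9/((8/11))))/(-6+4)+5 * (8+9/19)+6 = 199544089/4147605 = 48.11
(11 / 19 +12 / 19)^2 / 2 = 529 / 722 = 0.73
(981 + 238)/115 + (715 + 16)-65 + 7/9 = 30482/45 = 677.38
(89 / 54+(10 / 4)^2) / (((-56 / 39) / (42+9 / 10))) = -1585727 / 6720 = -235.97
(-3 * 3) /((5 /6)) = -54 /5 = -10.80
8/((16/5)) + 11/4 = 21/4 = 5.25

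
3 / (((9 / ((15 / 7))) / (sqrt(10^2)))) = 50 / 7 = 7.14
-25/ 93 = -0.27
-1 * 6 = -6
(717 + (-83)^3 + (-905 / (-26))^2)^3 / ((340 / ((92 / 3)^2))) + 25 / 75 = -6048207394322738582629101131 / 11816028432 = -511864661559468612.37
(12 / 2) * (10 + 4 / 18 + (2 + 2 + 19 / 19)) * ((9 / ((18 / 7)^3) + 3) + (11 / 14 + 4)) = 5167229 / 6804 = 759.44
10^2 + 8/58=2904/29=100.14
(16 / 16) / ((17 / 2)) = 2 / 17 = 0.12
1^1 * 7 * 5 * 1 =35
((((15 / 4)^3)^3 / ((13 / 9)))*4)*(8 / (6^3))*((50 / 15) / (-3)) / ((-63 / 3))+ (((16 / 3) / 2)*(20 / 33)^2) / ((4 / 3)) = 2586633557275 / 3247276032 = 796.55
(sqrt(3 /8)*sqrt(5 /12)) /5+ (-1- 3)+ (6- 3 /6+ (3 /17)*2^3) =sqrt(10) /40+ 99 /34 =2.99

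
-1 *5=-5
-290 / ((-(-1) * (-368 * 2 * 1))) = 145 / 368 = 0.39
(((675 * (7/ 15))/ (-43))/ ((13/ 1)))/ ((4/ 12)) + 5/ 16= -12325/ 8944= -1.38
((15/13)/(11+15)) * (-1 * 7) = -105/338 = -0.31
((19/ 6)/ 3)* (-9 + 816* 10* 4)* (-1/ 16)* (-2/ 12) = 206663/ 576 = 358.79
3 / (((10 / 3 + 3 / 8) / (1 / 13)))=72 / 1157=0.06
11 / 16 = 0.69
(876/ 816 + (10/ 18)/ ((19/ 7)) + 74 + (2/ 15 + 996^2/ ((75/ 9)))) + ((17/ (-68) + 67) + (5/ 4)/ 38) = 69293644133/ 581400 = 119184.11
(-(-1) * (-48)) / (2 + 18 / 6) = -48 / 5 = -9.60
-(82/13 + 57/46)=-4513/598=-7.55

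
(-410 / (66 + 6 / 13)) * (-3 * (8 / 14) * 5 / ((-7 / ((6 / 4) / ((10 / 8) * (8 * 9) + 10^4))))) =-2665 / 2373168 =-0.00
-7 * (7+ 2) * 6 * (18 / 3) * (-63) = 142884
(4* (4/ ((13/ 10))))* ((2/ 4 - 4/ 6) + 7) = 84.10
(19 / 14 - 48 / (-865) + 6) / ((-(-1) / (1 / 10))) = 89767 / 121100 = 0.74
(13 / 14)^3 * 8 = 2197 / 343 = 6.41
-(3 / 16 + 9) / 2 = -147 / 32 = -4.59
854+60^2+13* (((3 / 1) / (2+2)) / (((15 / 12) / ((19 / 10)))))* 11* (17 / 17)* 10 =30421 / 5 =6084.20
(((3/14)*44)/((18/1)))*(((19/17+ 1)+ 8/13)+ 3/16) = 113597/74256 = 1.53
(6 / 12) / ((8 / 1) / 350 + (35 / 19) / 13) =43225 / 14226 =3.04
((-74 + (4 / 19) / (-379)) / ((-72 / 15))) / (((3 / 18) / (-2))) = -1332195 / 7201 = -185.00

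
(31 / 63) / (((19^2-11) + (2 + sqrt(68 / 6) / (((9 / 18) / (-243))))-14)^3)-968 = -128289394571122488949285 / 132530366292470889624-210618495*sqrt(102) / 14725596254718987736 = -968.00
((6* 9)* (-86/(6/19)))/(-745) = 14706/745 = 19.74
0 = 0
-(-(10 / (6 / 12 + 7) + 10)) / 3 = 34 / 9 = 3.78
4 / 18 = 2 / 9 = 0.22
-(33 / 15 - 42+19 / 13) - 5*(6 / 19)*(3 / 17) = 799066 / 20995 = 38.06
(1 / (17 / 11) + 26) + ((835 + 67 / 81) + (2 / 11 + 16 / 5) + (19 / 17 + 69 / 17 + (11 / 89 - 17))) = 5757366613 / 6740415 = 854.16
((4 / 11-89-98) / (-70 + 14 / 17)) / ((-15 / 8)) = -34901 / 24255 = -1.44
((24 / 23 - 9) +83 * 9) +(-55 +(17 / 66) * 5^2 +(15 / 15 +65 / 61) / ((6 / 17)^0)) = 64128601 / 92598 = 692.55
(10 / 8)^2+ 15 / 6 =65 / 16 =4.06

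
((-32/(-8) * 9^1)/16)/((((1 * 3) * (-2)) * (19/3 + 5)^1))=-0.03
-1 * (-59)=59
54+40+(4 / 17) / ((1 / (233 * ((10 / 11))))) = 26898 / 187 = 143.84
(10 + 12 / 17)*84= 15288 / 17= 899.29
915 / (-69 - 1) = -183 / 14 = -13.07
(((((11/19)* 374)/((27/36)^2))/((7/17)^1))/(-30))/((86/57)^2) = -2657644/194145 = -13.69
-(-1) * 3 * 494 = 1482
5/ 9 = 0.56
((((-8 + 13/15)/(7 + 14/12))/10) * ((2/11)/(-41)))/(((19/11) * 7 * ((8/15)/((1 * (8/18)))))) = 107/4007955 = 0.00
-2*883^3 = -1376930774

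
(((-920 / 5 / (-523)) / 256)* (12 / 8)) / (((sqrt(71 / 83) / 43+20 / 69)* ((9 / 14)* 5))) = 568288301 / 255428049496-10986801* sqrt(5893) / 5108560989920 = 0.00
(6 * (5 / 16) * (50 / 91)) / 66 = 125 / 8008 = 0.02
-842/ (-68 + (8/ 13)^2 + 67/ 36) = 5122728/ 400085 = 12.80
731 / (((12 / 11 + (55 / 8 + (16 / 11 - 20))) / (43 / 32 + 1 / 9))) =-3369179 / 33516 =-100.52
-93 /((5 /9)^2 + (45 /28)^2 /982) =-5799566304 /19411225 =-298.77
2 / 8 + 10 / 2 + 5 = 41 / 4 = 10.25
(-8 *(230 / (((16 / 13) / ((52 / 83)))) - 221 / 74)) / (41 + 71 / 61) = -42745872 / 1974653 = -21.65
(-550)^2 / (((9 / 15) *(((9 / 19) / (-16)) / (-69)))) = 1175044444.44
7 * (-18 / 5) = -126 / 5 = -25.20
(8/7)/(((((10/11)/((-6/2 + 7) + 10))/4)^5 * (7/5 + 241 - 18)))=143986855936/31875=4517234.70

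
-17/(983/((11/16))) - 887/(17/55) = -767293659/267376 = -2869.72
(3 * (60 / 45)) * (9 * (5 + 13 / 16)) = 837 / 4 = 209.25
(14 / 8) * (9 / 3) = 21 / 4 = 5.25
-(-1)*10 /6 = 1.67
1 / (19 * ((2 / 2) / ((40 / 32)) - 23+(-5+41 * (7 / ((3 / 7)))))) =15 / 183103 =0.00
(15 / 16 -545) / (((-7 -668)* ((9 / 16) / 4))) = 6964 / 1215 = 5.73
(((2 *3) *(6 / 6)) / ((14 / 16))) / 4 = 12 / 7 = 1.71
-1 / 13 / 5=-1 / 65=-0.02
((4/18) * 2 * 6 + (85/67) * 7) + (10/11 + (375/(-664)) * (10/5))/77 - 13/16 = 346622029/32298288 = 10.73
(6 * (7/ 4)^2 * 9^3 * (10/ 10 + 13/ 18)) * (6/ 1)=1107351/ 8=138418.88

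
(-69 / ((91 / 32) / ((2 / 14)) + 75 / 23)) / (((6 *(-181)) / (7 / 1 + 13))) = 169280 / 3086231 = 0.05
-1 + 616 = 615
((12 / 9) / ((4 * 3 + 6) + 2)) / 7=1 / 105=0.01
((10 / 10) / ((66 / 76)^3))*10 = 548720 / 35937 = 15.27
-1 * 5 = -5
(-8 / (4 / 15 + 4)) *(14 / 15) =-7 / 4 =-1.75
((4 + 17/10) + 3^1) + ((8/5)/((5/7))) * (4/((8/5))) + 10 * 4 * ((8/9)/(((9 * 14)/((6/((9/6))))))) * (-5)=49081/5670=8.66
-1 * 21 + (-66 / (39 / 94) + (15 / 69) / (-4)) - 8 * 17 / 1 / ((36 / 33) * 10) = -3455207 / 17940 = -192.60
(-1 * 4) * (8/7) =-32/7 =-4.57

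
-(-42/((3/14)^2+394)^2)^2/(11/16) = -41652670316544/391385114250120006731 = -0.00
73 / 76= 0.96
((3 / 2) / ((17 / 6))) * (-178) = -1602 / 17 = -94.24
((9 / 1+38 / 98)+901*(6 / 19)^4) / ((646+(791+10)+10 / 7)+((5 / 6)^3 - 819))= 25307589024 / 868980037037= 0.03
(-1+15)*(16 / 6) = 112 / 3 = 37.33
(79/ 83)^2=6241/ 6889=0.91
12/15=4/5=0.80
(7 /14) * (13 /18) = 13 /36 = 0.36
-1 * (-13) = 13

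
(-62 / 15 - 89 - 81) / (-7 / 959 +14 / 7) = -357844 / 4095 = -87.39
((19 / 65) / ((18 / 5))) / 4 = 19 / 936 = 0.02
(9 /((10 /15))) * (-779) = -21033 /2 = -10516.50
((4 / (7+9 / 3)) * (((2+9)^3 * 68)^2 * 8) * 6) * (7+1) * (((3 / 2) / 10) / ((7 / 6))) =28310508509184 / 175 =161774334338.19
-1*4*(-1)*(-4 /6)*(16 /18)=-64 /27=-2.37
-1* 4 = -4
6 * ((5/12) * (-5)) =-25/2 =-12.50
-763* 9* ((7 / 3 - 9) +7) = -2289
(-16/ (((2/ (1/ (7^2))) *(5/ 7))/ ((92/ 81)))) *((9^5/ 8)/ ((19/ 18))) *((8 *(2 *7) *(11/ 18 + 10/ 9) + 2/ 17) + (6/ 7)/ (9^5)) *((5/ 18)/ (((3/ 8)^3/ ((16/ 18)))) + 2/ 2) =-60805869437216/ 30541455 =-1990929.03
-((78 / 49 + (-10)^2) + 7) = -5321 / 49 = -108.59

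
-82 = -82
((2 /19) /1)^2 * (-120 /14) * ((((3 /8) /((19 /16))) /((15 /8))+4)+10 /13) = -292704 /624169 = -0.47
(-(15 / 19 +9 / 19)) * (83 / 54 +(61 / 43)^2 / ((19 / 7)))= -17289644 / 6007401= -2.88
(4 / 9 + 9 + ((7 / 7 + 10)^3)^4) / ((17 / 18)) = 56491710781148 / 17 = 3323041810655.76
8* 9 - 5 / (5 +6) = 787 / 11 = 71.55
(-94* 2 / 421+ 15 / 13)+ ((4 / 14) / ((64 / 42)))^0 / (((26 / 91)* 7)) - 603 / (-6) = 556644 / 5473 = 101.71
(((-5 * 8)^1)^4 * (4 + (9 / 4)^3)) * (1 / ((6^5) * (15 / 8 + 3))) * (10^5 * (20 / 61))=34077326.12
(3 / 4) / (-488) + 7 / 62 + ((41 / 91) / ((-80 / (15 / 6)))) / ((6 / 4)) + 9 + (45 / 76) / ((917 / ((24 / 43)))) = 16093502566423 / 1768062065952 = 9.10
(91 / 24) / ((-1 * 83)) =-91 / 1992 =-0.05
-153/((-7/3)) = 65.57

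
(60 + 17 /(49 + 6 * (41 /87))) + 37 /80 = 60.79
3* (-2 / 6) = -1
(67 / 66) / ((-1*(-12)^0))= -67 / 66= -1.02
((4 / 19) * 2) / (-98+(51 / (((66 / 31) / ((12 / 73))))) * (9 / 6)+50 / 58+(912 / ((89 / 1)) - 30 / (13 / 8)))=-26943059 / 6363505593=-0.00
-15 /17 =-0.88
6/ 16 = 3/ 8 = 0.38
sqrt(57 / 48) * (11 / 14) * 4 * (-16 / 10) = -44 * sqrt(19) / 35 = -5.48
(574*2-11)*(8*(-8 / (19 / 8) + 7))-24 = 627168 / 19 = 33008.84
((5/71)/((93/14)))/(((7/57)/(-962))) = -83.04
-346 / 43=-8.05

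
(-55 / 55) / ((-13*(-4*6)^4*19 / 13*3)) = 1 / 18911232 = 0.00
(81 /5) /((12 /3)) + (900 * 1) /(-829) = 49149 /16580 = 2.96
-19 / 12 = -1.58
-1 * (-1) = 1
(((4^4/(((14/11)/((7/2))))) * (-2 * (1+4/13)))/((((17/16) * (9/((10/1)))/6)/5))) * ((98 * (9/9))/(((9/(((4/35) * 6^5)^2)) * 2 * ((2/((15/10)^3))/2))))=-10897456103424/13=-838265854109.54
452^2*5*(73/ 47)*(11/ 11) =74570960/ 47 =1586616.17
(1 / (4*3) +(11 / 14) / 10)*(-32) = -544 / 105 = -5.18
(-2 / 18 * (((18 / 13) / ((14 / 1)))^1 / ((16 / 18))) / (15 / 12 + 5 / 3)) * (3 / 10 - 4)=999 / 63700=0.02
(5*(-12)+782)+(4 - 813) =-87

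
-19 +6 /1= -13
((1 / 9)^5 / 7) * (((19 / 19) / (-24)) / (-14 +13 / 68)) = 17 / 2328774462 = 0.00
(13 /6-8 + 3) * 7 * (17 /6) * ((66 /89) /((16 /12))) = -22253 /712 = -31.25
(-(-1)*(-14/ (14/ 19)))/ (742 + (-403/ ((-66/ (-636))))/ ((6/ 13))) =627/ 253181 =0.00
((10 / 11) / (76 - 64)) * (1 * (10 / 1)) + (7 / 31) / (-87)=7466 / 9889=0.75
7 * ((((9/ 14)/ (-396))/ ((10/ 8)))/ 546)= -1/ 60060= -0.00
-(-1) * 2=2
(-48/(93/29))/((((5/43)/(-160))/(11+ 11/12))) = 22825088/93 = 245431.05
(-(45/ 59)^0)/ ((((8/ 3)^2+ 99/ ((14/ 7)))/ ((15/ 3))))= -90/ 1019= -0.09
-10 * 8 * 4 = -320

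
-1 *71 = -71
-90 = -90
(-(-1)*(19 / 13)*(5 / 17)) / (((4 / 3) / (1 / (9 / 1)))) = 95 / 2652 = 0.04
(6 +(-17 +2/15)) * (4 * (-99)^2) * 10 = -4260168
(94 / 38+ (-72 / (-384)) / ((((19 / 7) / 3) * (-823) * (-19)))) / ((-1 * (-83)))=0.03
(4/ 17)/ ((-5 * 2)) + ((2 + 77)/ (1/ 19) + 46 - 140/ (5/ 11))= 105313/ 85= 1238.98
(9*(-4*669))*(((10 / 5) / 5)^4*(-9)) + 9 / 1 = 3473721 / 625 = 5557.95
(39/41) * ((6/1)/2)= 117/41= 2.85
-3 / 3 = -1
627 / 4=156.75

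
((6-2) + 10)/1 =14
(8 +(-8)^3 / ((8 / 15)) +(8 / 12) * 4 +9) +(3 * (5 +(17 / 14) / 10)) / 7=-2758127 / 2940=-938.14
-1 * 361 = -361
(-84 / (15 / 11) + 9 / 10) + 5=-557 / 10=-55.70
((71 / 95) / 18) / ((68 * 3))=0.00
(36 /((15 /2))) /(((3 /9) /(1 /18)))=4 /5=0.80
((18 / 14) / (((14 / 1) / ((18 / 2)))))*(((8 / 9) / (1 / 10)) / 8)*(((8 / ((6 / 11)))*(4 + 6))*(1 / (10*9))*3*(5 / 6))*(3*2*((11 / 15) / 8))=605 / 294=2.06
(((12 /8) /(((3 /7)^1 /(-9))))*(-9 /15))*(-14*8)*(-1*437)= 4625208 /5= 925041.60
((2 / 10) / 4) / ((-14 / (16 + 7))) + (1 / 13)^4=-656623 / 7997080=-0.08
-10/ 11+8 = 78/ 11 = 7.09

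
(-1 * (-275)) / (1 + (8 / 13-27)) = -65 / 6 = -10.83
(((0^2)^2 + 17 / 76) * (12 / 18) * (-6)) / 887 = -17 / 16853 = -0.00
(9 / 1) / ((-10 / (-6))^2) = 81 / 25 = 3.24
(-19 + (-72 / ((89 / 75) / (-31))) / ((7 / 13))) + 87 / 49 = 15158284 / 4361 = 3475.87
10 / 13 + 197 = 2571 / 13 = 197.77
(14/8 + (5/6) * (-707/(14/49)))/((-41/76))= 469756/123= 3819.15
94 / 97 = 0.97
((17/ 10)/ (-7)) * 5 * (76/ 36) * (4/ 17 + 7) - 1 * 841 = -36101/ 42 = -859.55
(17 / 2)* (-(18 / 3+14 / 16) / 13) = -935 / 208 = -4.50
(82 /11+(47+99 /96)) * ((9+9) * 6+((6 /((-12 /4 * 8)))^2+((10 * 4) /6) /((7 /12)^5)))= 1085950611373 /94657024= 11472.48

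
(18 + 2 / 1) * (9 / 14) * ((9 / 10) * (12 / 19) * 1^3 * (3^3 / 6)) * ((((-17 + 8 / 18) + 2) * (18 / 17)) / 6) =-190998 / 2261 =-84.48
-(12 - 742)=730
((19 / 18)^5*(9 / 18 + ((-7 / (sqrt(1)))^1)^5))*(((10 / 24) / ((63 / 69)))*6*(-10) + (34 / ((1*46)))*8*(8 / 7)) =118435031622601 / 260760384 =454191.05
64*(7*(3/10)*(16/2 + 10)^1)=12096/5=2419.20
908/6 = 454/3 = 151.33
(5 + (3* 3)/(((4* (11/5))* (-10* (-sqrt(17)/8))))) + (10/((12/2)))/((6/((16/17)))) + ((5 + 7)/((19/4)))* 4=9* sqrt(17)/187 + 44671/2907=15.57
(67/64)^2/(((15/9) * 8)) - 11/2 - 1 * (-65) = 59.58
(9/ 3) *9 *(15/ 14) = 405/ 14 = 28.93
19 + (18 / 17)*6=431 / 17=25.35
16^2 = 256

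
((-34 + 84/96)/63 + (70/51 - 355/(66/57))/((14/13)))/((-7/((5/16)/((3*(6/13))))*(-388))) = -1739467925/73721539584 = -0.02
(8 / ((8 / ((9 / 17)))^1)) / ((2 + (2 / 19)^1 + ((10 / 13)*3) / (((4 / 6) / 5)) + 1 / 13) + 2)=2223 / 90236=0.02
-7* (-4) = 28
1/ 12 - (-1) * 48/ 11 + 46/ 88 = 164/ 33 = 4.97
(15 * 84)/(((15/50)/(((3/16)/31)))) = 1575/62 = 25.40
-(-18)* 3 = 54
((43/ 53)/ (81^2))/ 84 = 43/ 29209572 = 0.00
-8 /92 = -2 /23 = -0.09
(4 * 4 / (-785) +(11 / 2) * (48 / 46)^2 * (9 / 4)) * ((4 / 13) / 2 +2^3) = 592223696 / 5398445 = 109.70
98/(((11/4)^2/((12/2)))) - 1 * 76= 212/121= 1.75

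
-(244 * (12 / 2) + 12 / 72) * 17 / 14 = -21335 / 12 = -1777.92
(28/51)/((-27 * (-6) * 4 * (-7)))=-1/8262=-0.00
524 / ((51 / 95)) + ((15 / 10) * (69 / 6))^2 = 1039291 / 816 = 1273.64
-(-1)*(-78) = -78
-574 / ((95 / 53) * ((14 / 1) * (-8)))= 2.86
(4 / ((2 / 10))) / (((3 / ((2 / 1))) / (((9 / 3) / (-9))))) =-40 / 9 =-4.44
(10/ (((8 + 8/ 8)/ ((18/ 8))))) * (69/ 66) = 115/ 44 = 2.61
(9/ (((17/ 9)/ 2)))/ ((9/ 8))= 144/ 17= 8.47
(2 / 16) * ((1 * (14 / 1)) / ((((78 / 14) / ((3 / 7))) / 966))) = 3381 / 26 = 130.04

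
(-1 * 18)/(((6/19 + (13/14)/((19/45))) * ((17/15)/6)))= -143640/3791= -37.89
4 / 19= 0.21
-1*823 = -823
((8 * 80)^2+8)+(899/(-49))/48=963397117/2352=409607.62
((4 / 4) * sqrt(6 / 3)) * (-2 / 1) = -2.83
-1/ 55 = -0.02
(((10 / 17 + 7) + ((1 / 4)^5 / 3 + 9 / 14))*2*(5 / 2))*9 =45137145 / 121856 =370.41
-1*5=-5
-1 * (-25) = 25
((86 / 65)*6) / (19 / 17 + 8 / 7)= 61404 / 17485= 3.51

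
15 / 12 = 5 / 4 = 1.25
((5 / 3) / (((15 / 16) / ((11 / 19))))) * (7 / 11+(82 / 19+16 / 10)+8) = 81104 / 5415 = 14.98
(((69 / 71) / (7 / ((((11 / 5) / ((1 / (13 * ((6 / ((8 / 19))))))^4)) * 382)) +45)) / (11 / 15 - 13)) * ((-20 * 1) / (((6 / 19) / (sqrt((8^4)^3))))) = 2366212098673323343872 / 80952401736208799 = 29229.67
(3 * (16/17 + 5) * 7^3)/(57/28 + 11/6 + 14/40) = 10912545/7531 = 1449.02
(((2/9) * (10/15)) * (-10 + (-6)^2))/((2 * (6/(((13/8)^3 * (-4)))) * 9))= -28561/46656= -0.61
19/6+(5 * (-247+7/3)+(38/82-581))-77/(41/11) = -448055/246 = -1821.36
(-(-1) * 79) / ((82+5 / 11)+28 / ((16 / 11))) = 3476 / 4475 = 0.78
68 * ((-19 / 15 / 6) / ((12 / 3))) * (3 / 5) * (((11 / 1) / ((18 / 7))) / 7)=-3553 / 2700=-1.32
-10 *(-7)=70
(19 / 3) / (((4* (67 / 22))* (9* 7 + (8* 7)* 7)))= 209 / 182910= 0.00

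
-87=-87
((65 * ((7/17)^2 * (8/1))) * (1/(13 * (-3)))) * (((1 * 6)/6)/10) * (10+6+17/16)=-4459/1156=-3.86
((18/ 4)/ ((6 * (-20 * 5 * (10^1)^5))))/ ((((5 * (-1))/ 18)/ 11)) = 297/ 100000000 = 0.00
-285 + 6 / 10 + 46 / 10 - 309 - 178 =-3834 / 5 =-766.80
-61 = -61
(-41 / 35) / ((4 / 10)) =-2.93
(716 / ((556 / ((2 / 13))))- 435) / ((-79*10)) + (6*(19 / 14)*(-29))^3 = -6447684620589169 / 489642790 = -13168139.62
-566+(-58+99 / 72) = -4981 / 8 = -622.62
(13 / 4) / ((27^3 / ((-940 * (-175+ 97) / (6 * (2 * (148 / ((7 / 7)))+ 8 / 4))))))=39715 / 5865534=0.01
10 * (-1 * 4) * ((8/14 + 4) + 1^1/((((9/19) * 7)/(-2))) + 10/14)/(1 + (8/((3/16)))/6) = -11800/511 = -23.09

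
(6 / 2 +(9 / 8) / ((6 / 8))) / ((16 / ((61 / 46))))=549 / 1472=0.37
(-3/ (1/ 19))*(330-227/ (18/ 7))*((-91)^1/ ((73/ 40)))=150457580/ 219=687020.91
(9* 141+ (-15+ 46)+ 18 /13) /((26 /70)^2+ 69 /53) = 549200575 /607633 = 903.84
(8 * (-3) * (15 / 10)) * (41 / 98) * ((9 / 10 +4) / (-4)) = 369 / 20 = 18.45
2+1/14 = 29/14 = 2.07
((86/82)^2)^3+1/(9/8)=2.22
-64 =-64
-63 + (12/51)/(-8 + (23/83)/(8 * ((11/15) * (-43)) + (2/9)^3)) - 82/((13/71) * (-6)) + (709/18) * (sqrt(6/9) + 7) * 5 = 3545 * sqrt(6)/54 + 3376878091251053/2429019480654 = 1551.03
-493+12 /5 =-2453 /5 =-490.60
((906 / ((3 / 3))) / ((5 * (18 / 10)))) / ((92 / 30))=755 / 23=32.83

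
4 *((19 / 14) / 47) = 38 / 329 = 0.12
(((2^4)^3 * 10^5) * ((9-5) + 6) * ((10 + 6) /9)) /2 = 32768000000 /9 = 3640888888.89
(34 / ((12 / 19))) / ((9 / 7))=2261 / 54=41.87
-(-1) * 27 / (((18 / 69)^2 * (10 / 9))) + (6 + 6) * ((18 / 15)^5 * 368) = 283637403 / 25000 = 11345.50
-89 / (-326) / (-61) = -89 / 19886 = -0.00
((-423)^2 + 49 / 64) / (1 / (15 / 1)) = 171772575 / 64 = 2683946.48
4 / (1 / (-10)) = -40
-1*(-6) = 6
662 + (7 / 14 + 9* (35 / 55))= 14701 / 22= 668.23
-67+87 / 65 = -4268 / 65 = -65.66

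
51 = 51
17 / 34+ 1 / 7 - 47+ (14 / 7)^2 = -593 / 14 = -42.36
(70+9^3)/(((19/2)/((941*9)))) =13533462/19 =712287.47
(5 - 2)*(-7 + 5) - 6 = -12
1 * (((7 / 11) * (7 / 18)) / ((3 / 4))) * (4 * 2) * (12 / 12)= 784 / 297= 2.64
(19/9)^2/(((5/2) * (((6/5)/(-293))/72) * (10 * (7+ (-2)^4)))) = -423092/3105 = -136.26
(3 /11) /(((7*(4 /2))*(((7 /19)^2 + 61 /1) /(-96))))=-25992 /849695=-0.03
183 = 183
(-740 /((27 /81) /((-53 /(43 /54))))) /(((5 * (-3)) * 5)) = -423576 /215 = -1970.12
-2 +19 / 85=-151 / 85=-1.78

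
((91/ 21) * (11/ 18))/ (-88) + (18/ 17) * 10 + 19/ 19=84883/ 7344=11.56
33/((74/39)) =17.39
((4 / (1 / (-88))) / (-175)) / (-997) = -352 / 174475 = -0.00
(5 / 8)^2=25 / 64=0.39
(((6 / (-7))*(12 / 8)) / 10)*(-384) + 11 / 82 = 142081 / 2870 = 49.51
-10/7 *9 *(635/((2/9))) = -257175/7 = -36739.29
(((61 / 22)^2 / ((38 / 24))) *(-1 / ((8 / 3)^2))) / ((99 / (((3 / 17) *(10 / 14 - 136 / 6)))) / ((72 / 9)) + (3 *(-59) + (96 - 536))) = 46315287 / 42067598584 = 0.00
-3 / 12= -0.25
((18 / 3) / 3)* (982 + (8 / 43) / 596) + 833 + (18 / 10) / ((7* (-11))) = 6899289792 / 2466695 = 2796.98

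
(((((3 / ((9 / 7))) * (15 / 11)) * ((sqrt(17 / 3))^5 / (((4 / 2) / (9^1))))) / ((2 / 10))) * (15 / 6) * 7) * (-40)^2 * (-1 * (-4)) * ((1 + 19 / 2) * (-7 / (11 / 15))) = -61430065671.73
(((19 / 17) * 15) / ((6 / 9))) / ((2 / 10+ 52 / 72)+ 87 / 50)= 192375 / 20366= 9.45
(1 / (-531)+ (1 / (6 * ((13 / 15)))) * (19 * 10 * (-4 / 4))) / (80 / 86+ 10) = -5423117 / 1622205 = -3.34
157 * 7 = 1099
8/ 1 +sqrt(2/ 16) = sqrt(2)/ 4 +8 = 8.35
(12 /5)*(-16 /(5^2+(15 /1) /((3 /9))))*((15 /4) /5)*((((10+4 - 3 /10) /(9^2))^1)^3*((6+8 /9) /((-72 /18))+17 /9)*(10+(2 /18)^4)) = -24101291669 /7264134168750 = -0.00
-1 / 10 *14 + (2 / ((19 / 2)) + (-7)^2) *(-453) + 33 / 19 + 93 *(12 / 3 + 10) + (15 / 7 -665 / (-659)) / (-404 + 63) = -3136712554049 / 149438135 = -20990.04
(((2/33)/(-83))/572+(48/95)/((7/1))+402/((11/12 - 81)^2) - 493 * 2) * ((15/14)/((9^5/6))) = -474290030438014013/4419005676668877294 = -0.11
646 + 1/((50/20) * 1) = 3232/5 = 646.40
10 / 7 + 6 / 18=37 / 21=1.76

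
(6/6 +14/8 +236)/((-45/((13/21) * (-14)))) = 2483/54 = 45.98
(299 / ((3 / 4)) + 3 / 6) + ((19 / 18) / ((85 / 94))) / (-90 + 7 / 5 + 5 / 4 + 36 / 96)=424928167 / 1064574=399.15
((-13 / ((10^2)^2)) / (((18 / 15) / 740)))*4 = -481 / 150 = -3.21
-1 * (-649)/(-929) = -0.70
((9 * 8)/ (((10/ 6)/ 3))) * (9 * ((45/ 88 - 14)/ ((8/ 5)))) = -865323/ 88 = -9833.22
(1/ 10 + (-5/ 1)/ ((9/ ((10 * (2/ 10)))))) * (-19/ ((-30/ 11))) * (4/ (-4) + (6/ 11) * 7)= -19.85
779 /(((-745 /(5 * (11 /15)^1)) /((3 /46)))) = -8569 /34270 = -0.25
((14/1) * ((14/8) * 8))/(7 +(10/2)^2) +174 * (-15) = -2603.88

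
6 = 6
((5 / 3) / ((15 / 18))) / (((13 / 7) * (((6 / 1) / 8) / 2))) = 112 / 39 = 2.87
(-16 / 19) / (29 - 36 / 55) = -880 / 29621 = -0.03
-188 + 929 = 741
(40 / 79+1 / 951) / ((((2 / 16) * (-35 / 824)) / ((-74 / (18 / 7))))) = 9297376576 / 3380805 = 2750.05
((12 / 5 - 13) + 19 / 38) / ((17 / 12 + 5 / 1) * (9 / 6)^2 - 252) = 808 / 19005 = 0.04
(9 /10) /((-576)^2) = 1 /368640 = 0.00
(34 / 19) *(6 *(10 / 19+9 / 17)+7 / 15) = 65902 / 5415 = 12.17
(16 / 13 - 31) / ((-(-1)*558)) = -43 / 806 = -0.05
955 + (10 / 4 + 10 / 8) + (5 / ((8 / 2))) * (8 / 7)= 26885 / 28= 960.18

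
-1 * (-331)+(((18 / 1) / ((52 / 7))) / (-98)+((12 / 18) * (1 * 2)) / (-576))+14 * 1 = 13561577 / 39312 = 344.97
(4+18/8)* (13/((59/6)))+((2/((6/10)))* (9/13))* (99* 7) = 2465895/1534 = 1607.49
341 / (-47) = -341 / 47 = -7.26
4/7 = 0.57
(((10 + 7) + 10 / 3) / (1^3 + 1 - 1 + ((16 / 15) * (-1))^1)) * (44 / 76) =-176.58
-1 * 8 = -8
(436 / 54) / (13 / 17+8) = 3706 / 4023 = 0.92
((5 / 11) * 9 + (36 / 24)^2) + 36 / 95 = 28089 / 4180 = 6.72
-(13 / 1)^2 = -169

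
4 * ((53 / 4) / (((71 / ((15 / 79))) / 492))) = 391140 / 5609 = 69.73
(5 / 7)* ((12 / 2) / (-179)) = -30 / 1253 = -0.02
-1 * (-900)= 900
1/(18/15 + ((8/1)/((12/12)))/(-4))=-5/4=-1.25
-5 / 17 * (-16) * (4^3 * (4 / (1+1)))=10240 / 17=602.35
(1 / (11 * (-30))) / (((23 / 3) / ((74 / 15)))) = -37 / 18975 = -0.00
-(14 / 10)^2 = -49 / 25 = -1.96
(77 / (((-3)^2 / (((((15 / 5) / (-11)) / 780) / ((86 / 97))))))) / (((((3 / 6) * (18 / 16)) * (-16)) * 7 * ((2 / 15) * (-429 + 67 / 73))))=-7081 / 7546500000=-0.00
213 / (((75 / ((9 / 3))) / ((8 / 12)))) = 142 / 25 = 5.68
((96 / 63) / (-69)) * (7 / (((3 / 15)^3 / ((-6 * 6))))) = 16000 / 23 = 695.65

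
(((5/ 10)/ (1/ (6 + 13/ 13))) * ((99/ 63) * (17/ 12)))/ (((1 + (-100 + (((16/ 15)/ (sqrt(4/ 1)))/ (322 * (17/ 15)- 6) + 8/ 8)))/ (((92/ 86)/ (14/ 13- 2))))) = 37629449/ 408380976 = 0.09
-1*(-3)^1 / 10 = 3 / 10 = 0.30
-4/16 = -1/4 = -0.25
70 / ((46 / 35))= 1225 / 23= 53.26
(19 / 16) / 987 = 19 / 15792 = 0.00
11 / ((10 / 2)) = 2.20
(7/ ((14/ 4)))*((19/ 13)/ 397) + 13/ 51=69031/ 263211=0.26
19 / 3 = 6.33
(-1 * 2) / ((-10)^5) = 1 / 50000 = 0.00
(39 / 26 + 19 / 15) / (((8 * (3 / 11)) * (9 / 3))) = 913 / 2160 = 0.42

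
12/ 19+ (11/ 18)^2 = 6187/ 6156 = 1.01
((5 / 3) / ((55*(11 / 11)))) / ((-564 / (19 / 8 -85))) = 661 / 148896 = 0.00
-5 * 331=-1655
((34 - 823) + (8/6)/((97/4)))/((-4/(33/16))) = 2525413/6208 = 406.80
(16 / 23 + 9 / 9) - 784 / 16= -1088 / 23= -47.30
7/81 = 0.09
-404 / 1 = -404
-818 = -818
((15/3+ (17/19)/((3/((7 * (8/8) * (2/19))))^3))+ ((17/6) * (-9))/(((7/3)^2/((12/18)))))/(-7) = -326003116/1206902781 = -0.27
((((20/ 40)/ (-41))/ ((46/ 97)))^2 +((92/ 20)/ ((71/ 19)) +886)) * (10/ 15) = 4481348776723/ 7576401480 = 591.49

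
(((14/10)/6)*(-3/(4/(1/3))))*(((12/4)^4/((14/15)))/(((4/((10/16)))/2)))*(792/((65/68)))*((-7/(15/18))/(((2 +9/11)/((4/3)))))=10496871/2015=5209.37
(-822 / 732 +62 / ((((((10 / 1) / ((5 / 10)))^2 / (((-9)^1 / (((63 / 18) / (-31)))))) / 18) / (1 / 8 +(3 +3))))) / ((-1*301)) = -33210707 / 7344400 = -4.52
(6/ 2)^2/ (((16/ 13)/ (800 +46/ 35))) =1640691/ 280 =5859.61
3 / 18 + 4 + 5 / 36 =155 / 36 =4.31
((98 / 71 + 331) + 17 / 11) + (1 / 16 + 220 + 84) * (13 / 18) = 124503593 / 224928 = 553.53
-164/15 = -10.93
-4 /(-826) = 2 /413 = 0.00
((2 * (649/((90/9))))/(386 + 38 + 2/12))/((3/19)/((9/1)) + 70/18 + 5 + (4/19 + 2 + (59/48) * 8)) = 1331748/91174625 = 0.01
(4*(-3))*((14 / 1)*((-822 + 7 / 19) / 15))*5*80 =69937280 / 19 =3680909.47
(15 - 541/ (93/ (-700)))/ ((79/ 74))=28127030/ 7347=3828.37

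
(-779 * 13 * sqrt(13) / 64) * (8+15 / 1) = -232921 * sqrt(13) / 64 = -13122.01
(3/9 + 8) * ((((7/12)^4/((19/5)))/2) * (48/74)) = 300125/3644352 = 0.08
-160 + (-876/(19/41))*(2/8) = -12019/19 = -632.58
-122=-122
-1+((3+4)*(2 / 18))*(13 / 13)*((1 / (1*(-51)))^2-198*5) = -18048332 / 23409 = -771.00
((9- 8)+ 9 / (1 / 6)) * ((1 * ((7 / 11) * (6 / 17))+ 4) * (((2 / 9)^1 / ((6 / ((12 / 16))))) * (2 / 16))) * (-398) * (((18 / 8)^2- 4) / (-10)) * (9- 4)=393025 / 2304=170.58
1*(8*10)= 80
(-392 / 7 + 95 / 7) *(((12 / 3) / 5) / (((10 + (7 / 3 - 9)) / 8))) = -14256 / 175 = -81.46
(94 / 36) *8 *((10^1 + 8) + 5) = 4324 / 9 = 480.44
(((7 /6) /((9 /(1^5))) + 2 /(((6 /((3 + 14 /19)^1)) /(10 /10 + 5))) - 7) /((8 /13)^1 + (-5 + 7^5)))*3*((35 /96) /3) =281645 /21514875264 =0.00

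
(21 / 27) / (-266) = -1 / 342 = -0.00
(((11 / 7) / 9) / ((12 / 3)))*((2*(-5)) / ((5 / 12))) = -22 / 21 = -1.05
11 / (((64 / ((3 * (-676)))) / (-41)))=228657 / 16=14291.06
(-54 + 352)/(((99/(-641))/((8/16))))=-95509/99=-964.74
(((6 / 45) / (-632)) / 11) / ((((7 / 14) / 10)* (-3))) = 1 / 7821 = 0.00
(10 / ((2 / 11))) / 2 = 55 / 2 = 27.50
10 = 10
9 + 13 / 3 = 40 / 3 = 13.33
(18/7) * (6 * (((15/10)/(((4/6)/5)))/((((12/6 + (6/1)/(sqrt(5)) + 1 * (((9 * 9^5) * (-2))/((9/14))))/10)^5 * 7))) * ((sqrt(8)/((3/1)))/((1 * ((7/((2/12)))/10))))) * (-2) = 577251829987650943725108146484375 * sqrt(10)/2496690697055798409794905123694268827587496725374547998941545712 + 159068476361132117291445425356201171875 * sqrt(2)/2496690697055798409794905123694268827587496725374547998941545712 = 0.00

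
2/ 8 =1/ 4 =0.25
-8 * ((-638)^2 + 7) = -3256408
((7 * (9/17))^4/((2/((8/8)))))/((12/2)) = 5250987/334084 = 15.72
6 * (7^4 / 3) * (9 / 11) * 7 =302526 / 11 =27502.36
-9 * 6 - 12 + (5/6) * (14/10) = -389/6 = -64.83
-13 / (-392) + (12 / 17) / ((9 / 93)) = 48829 / 6664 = 7.33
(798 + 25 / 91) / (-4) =-72643 / 364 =-199.57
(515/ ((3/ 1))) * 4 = 2060/ 3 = 686.67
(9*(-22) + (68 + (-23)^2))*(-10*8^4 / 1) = -16343040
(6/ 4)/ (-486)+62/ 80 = 2501/ 3240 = 0.77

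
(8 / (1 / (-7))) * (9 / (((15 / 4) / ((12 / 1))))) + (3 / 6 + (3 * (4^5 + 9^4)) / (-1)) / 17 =-29513 / 10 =-2951.30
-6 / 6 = -1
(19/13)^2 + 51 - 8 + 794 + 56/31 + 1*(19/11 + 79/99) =437473852/518661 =843.47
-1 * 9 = -9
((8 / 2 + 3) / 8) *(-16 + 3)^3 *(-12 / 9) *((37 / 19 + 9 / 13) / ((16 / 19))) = 192829 / 24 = 8034.54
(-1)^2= 1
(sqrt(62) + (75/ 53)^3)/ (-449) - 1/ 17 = -0.08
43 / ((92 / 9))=387 / 92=4.21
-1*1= -1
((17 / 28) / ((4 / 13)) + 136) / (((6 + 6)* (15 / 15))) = 5151 / 448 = 11.50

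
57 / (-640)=-57 / 640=-0.09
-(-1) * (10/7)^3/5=200/343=0.58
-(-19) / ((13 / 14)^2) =3724 / 169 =22.04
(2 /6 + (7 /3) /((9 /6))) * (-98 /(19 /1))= -1666 /171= -9.74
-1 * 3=-3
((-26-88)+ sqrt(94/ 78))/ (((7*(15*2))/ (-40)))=152/ 7-4*sqrt(1833)/ 819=21.51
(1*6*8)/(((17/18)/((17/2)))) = 432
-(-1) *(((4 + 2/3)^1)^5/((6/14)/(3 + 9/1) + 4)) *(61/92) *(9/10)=114825424/350865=327.26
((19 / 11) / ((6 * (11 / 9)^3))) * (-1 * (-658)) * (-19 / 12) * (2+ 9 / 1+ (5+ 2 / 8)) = -625318785 / 234256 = -2669.38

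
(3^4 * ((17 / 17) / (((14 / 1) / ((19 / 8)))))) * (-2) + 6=-1203 / 56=-21.48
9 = 9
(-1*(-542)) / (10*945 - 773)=542 / 8677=0.06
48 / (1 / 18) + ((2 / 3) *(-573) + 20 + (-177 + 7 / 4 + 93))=1679 / 4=419.75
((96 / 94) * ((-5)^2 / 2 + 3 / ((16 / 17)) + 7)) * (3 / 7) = 3267 / 329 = 9.93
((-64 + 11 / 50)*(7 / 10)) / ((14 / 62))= -98859 / 500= -197.72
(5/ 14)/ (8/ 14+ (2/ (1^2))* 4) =1/ 24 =0.04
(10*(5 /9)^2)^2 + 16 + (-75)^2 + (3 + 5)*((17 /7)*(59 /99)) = 2860478273 /505197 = 5662.10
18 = 18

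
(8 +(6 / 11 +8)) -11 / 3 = 12.88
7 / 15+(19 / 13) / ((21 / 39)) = 334 / 105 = 3.18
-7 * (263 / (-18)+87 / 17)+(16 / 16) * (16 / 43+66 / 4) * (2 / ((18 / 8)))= 357247 / 4386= 81.45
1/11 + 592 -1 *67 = 5776/11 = 525.09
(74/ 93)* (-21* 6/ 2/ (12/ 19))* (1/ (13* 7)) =-703/ 806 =-0.87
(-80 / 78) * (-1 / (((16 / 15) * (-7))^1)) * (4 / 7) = -50 / 637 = -0.08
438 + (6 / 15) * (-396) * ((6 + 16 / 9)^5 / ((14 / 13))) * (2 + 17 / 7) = -121638646282 / 6561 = -18539650.40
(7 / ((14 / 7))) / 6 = 7 / 12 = 0.58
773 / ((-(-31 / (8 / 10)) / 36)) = 111312 / 155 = 718.14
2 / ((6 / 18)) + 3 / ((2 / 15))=57 / 2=28.50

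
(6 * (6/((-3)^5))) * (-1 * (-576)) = -256/3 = -85.33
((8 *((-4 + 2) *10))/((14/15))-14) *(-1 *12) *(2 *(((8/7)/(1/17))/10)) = 2118336/245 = 8646.27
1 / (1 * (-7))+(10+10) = 139 / 7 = 19.86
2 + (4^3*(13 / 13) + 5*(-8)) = 26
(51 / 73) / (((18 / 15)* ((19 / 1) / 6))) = 255 / 1387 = 0.18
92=92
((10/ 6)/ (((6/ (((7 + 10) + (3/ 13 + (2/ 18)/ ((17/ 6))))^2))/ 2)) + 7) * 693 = 119678.17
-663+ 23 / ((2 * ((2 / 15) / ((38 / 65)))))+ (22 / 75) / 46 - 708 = -59227589 / 44850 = -1320.57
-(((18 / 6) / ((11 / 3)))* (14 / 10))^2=-3969 / 3025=-1.31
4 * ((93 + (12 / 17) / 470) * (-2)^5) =-47557248 / 3995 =-11904.19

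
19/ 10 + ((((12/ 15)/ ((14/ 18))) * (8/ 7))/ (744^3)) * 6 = 22188337/ 11678072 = 1.90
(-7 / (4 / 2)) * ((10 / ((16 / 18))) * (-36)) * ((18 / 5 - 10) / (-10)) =4536 / 5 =907.20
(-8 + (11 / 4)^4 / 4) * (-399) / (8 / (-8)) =2573151 / 1024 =2512.84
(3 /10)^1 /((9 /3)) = 1 /10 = 0.10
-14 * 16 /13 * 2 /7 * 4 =-256 /13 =-19.69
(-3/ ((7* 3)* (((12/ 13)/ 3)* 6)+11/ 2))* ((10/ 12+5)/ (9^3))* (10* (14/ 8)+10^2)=-0.06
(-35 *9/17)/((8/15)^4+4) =-15946875/3512132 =-4.54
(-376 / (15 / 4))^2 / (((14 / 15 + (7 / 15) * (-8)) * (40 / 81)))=-1272384 / 175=-7270.77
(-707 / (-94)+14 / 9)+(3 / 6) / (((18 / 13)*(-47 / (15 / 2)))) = 9.02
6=6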